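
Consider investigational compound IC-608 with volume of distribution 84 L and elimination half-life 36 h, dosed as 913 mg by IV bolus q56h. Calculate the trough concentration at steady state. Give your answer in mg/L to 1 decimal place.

5.6 mg/L

τ/t½ = 56/36 ≈ 1.5556, so fraction remaining f = (1/2)^(56/36) ≈ 0.3402.
At steady state, accumulation factor R = 1/(1 − e^(−kτ)) ≈ 1.5156.
Each bolus raises the concentration by D/Vd = 913/84 ≈ 10.869 mg/L.
Steady-state peak Cmax,ss = C₀·R ≈ 10.869 × 1.5156 ≈ 16.473 mg/L.
One interval later, Cmin,ss = Cmax,ss·e^(−kτ) ≈ 16.473 × 0.3402 ≈ 5.604 mg/L.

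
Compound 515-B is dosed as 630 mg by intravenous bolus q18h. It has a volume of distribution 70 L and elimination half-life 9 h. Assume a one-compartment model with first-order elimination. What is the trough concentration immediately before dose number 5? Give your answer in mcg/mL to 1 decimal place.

3.0 mcg/mL

f = (1/2)^(τ/t½) = (1/2)^(18/9) ≈ 0.2500.
C₀ = D/Vd = 630/70 ≈ 9.000 mcg/mL.
Before the 5th dose, 4 doses have been given. Superposition: Cmin = C₀·(f + f² + … + f^4).
≈ 9.000 × (0.2500 + 0.0625 + 0.0156 + 0.0039) ≈ 9.000 × 0.3320 ≈ 2.988 mcg/mL.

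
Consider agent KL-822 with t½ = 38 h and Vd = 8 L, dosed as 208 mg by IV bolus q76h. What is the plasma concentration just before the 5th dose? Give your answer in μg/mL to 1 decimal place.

f = (1/2)^(τ/t½) = (1/2)^(76/38) ≈ 0.2500.
C₀ = D/Vd = 208/8 ≈ 26.000 μg/mL.
Before the 5th dose, 4 doses have been given. Superposition: Cmin = C₀·(f + f² + … + f^4).
≈ 26.000 × (0.2500 + 0.0625 + 0.0156 + 0.0039) ≈ 26.000 × 0.3320 ≈ 8.632 μg/mL.

8.6 μg/mL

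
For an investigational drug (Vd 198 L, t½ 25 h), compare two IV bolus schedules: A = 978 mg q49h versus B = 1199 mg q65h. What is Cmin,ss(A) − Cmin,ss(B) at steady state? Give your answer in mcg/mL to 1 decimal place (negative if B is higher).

0.5 mcg/mL

Regimen A: f = (1/2)^(49/25) ≈ 0.2570; Cmin,ss = (978/198)·f/(1−f) ≈ 1.709 mcg/mL.
Regimen B: f = (1/2)^(65/25) ≈ 0.1649; Cmin,ss = (1199/198)·f/(1−f) ≈ 1.196 mcg/mL.
Difference ≈ 1.709 − 1.196 ≈ 0.513 mcg/mL.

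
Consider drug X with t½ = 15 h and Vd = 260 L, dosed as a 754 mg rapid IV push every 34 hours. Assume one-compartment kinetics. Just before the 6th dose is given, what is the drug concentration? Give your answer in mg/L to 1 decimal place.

f = (1/2)^(τ/t½) = (1/2)^(34/15) ≈ 0.2078.
C₀ = D/Vd = 754/260 ≈ 2.900 mg/L.
Before the 6th dose, 5 doses have been given. Superposition: Cmin = C₀·(f + f² + … + f^5).
≈ 2.900 × (0.2078 + 0.0432 + 0.0090 + 0.0019 + 0.0004) ≈ 2.900 × 0.2623 ≈ 0.761 mg/L.

0.8 mg/L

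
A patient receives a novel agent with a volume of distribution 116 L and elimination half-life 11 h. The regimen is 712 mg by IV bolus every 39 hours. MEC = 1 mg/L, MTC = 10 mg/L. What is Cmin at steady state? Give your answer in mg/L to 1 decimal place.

0.6 mg/L

k = ln2/t½ = ln2/11 ≈ 0.063013 h⁻¹; fraction remaining f = e^(−kτ) = e^(−0.063013×39) ≈ 0.0856.
Accumulation ratio R = 1/(1 − f) ≈ 1/0.9144 ≈ 1.0936.
Single-dose peak C₀ = D/Vd = 712/116 ≈ 6.138 mg/L.
Cmax,ss = C₀/(1 − f) ≈ 6.138/0.9144 ≈ 6.713 mg/L.
One interval later, Cmin,ss = Cmax,ss·e^(−kτ) ≈ 6.713 × 0.0856 ≈ 0.575 mg/L.
Trough 0.6 mg/L vs MEC 1 mg/L: subtherapeutic.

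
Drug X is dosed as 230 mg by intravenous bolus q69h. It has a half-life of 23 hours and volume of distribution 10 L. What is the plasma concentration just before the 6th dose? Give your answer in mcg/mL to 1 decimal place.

f = (1/2)^(τ/t½) = (1/2)^(69/23) ≈ 0.1250.
C₀ = D/Vd = 230/10 ≈ 23.000 mcg/mL.
Before the 6th dose, 5 doses have been given. Superposition: Cmin = C₀·(f + f² + … + f^5).
≈ 23.000 × (0.1250 + 0.0156 + 0.0020 + 0.0002 + 0.0000) ≈ 23.000 × 0.1428 ≈ 3.284 mcg/mL.

3.3 mcg/mL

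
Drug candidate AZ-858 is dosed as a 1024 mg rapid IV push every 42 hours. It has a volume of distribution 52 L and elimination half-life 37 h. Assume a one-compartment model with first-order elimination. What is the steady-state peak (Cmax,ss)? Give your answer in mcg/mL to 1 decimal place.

36.2 mcg/mL

k = ln2/t½ = ln2/37 ≈ 0.018734 h⁻¹; fraction remaining f = e^(−kτ) = e^(−0.018734×42) ≈ 0.4553.
At steady state, accumulation factor R = 1/(1 − e^(−kτ)) ≈ 1.8359.
Single-dose peak C₀ = D/Vd = 1024/52 ≈ 19.692 mcg/mL.
Cmax,ss = C₀/(1 − f) ≈ 19.692/0.5447 ≈ 36.152 mcg/mL.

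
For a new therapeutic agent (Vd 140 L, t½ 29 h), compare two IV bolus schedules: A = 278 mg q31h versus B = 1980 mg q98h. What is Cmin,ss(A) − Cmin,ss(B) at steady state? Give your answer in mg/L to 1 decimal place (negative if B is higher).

Regimen A: f = (1/2)^(31/29) ≈ 0.4767; Cmin,ss = (278/140)·f/(1−f) ≈ 1.809 mg/L.
Regimen B: f = (1/2)^(98/29) ≈ 0.0961; Cmin,ss = (1980/140)·f/(1−f) ≈ 1.504 mg/L.
Difference ≈ 1.809 − 1.504 ≈ 0.305 mg/L.

0.3 mg/L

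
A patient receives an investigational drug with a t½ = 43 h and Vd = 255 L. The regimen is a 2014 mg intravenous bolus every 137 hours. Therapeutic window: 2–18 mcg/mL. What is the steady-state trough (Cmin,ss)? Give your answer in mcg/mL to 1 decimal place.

k = ln2/t½ = ln2/43 ≈ 0.016120 h⁻¹; fraction remaining f = e^(−kτ) = e^(−0.016120×137) ≈ 0.1099.
At steady state, accumulation factor R = 1/(1 − e^(−kτ)) ≈ 1.1235.
Each bolus raises the concentration by D/Vd = 2014/255 ≈ 7.898 mcg/mL.
Cmax,ss = C₀/(1 − f) ≈ 7.898/0.8901 ≈ 8.873 mcg/mL.
Steady-state trough Cmin,ss = Cmax,ss·f ≈ 8.873 × 0.1099 ≈ 0.975 mcg/mL.
Trough 1.0 mcg/mL vs MEC 2 mcg/mL: subtherapeutic.

1.0 mcg/mL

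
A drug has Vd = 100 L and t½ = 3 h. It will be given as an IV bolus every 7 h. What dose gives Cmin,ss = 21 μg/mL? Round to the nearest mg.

8483 mg

τ/t½ = 7/3 ≈ 2.3333, so f = (1/2)^(7/3) ≈ 0.198425.
Cmin,ss = (D/Vd)·f/(1−f), so D = Cmin,ss·Vd·(1−f)/f.
D = 21 × 100 × (1−f)/f ≈ 21 × 100 × 4.03969 ≈ 8483.35 mg.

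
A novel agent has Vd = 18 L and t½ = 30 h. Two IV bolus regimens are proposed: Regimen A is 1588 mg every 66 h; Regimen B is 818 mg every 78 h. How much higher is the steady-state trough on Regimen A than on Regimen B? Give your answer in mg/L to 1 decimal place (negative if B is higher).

Regimen A: f = (1/2)^(66/30) ≈ 0.2176; Cmin,ss = (1588/18)·f/(1−f) ≈ 24.536 mg/L.
Regimen B: f = (1/2)^(78/30) ≈ 0.1649; Cmin,ss = (818/18)·f/(1−f) ≈ 8.974 mg/L.
Difference ≈ 24.536 − 8.974 ≈ 15.562 mg/L.

15.6 mg/L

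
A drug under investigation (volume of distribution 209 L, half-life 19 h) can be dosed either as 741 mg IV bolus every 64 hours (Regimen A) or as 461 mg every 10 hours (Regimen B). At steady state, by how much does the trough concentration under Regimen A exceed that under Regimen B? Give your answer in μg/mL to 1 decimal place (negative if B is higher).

-4.6 μg/mL

Regimen A: f = (1/2)^(64/19) ≈ 0.0968; Cmin,ss = (741/209)·f/(1−f) ≈ 0.380 μg/mL.
Regimen B: f = (1/2)^(10/19) ≈ 0.6943; Cmin,ss = (461/209)·f/(1−f) ≈ 5.010 μg/mL.
Difference ≈ 0.380 − 5.010 ≈ -4.630 μg/mL.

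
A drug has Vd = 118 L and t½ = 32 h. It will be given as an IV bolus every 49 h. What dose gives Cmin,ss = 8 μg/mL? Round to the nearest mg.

1785 mg

τ/t½ = 49/32 ≈ 1.5312, so f = (1/2)^(49/32) ≈ 0.345977.
Cmin,ss = (D/Vd)·f/(1−f), so D = Cmin,ss·Vd·(1−f)/f.
D = 8 × 118 × (1−f)/f ≈ 8 × 118 × 1.89037 ≈ 1784.51 mg.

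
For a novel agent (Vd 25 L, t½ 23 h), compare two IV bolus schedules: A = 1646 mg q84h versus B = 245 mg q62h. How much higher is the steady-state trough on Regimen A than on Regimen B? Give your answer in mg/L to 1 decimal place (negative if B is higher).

3.9 mg/L

Regimen A: f = (1/2)^(84/23) ≈ 0.0795; Cmin,ss = (1646/25)·f/(1−f) ≈ 5.686 mg/L.
Regimen B: f = (1/2)^(62/23) ≈ 0.1544; Cmin,ss = (245/25)·f/(1−f) ≈ 1.789 mg/L.
Difference ≈ 5.686 − 1.789 ≈ 3.897 mg/L.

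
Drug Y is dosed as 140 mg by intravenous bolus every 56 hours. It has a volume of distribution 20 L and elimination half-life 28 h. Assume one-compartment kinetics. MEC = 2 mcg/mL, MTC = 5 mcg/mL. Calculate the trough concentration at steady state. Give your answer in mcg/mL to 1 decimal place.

2.3 mcg/mL

τ = 56 h = 2 half-lives, so f = (1/2)^2 = 0.25.
Accumulation ratio R = 1/(1 − f) = 1/0.75 = 4/3.
Single-dose peak C₀ = D/Vd = 140/20 = 7 mcg/mL.
Steady-state peak Cmax,ss = C₀·R = 7 × 4/3 ≈ 9.333 mcg/mL.
Steady-state trough Cmin,ss = Cmax,ss·f ≈ 9.333 × 0.25 ≈ 2.333 mcg/mL.
Trough 2.3 mcg/mL vs MEC 2 mcg/mL: adequate.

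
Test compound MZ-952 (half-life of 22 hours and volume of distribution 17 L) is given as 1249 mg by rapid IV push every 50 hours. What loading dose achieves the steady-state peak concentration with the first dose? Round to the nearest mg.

f = (1/2)^(50/22) ≈ 0.206938; accumulation ratio R = 1/(1−f) ≈ 1.26094.
Loading dose to hit Cmax,ss on first dose: D_load = D_maint·R ≈ 1249 × 1.26094 ≈ 1574.91 mg.

1575 mg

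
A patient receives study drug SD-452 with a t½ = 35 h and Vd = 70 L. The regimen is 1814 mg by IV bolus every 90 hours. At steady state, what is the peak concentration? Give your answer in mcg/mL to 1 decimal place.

Over one 90-h interval, 90/35 ≈ 2.5714 half-lives elapse, leaving f ≈ 0.1682 of each dose.
Accumulation ratio R = 1/(1 − f) ≈ 1/0.8318 ≈ 1.2022.
Each bolus raises the concentration by D/Vd = 1814/70 ≈ 25.914 mcg/mL.
Steady-state peak Cmax,ss = C₀·R ≈ 25.914 × 1.2022 ≈ 31.154 mcg/mL.

31.2 mcg/mL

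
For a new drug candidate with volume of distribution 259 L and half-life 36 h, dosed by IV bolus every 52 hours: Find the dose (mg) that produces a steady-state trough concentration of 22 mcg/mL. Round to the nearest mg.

τ/t½ = 52/36 ≈ 1.4444, so f = (1/2)^(52/36) ≈ 0.367434.
Cmin,ss = (D/Vd)·f/(1−f), so D = Cmin,ss·Vd·(1−f)/f.
D = 22 × 259 × (1−f)/f ≈ 22 × 259 × 1.72158 ≈ 9809.56 mg.

9810 mg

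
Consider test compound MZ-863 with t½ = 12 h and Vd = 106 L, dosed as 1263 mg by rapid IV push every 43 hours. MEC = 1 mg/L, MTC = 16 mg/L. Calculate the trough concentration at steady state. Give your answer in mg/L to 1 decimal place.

Over one 43-h interval, 43/12 ≈ 3.5833 half-lives elapse, leaving f ≈ 0.0834 of each dose.
Single-dose peak C₀ = D/Vd = 1263/106 ≈ 11.915 mg/L.
Steady-state trough Cmin,ss = C₀·f/(1−f) ≈ 11.915 × 0.0834/0.9166 ≈ 1.084 mg/L.
Trough 1.1 mg/L vs MEC 1 mg/L: adequate.

1.1 mg/L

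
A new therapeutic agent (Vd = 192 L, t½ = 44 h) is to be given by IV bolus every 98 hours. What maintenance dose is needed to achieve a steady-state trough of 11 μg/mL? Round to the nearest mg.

τ/t½ = 98/44 ≈ 2.2273, so f = (1/2)^(98/44) ≈ 0.213562.
Cmin,ss = (D/Vd)·f/(1−f), so D = Cmin,ss·Vd·(1−f)/f.
D = 11 × 192 × (1−f)/f ≈ 11 × 192 × 3.68248 ≈ 7777.40 mg.

7777 mg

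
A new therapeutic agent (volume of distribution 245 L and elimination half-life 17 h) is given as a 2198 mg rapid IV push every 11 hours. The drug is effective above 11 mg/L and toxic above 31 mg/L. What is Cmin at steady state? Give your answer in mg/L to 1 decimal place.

15.9 mg/L

τ/t½ = 11/17 ≈ 0.64706, so fraction remaining f = (1/2)^(11/17) ≈ 0.6386.
Single-dose peak C₀ = D/Vd = 2198/245 ≈ 8.971 mg/L.
Steady-state trough Cmin,ss = C₀·f/(1−f) ≈ 8.971 × 0.6386/0.3614 ≈ 15.852 mg/L.
Trough 15.9 mg/L vs MEC 11 mg/L: adequate.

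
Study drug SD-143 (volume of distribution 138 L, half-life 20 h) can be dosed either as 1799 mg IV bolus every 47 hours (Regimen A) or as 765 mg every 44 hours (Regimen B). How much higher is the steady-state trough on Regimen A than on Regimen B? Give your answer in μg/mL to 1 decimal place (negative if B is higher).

Regimen A: f = (1/2)^(47/20) ≈ 0.1961; Cmin,ss = (1799/138)·f/(1−f) ≈ 3.180 μg/mL.
Regimen B: f = (1/2)^(44/20) ≈ 0.2176; Cmin,ss = (765/138)·f/(1−f) ≈ 1.542 μg/mL.
Difference ≈ 3.180 − 1.542 ≈ 1.638 μg/mL.

1.6 μg/mL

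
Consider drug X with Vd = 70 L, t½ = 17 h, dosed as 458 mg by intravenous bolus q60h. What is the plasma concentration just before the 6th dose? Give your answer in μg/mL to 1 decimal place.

0.6 μg/mL

f = (1/2)^(τ/t½) = (1/2)^(60/17) ≈ 0.0866.
C₀ = D/Vd = 458/70 ≈ 6.543 μg/mL.
Before the 6th dose, 5 doses have been given. Superposition: Cmin = C₀·(f + f² + … + f^5).
≈ 6.543 × (0.0866 + 0.0075 + 0.0006 + 0.0001 + 0.0000) ≈ 6.543 × 0.0948 ≈ 0.620 μg/mL.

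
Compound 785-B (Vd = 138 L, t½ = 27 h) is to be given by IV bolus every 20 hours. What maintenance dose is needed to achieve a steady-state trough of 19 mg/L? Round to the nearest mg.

1759 mg

τ/t½ = 20/27 ≈ 0.74074, so f = (1/2)^(20/27) ≈ 0.598432.
Cmin,ss = (D/Vd)·f/(1−f), so D = Cmin,ss·Vd·(1−f)/f.
D = 19 × 138 × (1−f)/f ≈ 19 × 138 × 0.67103 ≈ 1759.44 mg.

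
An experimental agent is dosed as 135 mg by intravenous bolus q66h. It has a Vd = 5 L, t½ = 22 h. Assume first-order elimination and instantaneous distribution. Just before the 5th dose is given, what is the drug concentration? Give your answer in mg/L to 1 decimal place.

3.9 mg/L

f = (1/2)^(τ/t½) = (1/2)^(66/22) ≈ 0.1250.
C₀ = D/Vd = 135/5 ≈ 27.000 mg/L.
Before the 5th dose, 4 doses have been given. Superposition: Cmin = C₀·(f + f² + … + f^4).
≈ 27.000 × (0.1250 + 0.0156 + 0.0020 + 0.0002) ≈ 27.000 × 0.1428 ≈ 3.856 mg/L.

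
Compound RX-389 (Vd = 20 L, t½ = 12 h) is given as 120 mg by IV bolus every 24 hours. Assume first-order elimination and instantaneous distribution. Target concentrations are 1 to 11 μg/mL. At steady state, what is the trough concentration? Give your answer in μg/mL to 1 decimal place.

2.0 μg/mL

The dosing interval is 2 half-lives, so f = 2^(−2) = 0.25.
Accumulation ratio R = 1/(1 − f) = 1/0.75 = 4/3.
Single-dose peak C₀ = D/Vd = 120/20 = 6 μg/mL.
Steady-state peak Cmax,ss = C₀·R = 6 × 4/3 ≈ 8.000 μg/mL.
Steady-state trough Cmin,ss = Cmax,ss·f ≈ 8.000 × 0.25 ≈ 2.000 μg/mL.
Trough 2.0 μg/mL vs MEC 1 μg/mL: adequate.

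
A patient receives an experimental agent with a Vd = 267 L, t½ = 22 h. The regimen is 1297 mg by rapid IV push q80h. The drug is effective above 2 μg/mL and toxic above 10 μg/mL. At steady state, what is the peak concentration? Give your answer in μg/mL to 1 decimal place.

k = ln2/t½ = ln2/22 ≈ 0.031507 h⁻¹; fraction remaining f = e^(−kτ) = e^(−0.031507×80) ≈ 0.0804.
At steady state, accumulation factor R = 1/(1 − e^(−kτ)) ≈ 1.0874.
Each bolus raises the concentration by D/Vd = 1297/267 ≈ 4.858 μg/mL.
Steady-state peak Cmax,ss = C₀·R ≈ 4.858 × 1.0874 ≈ 5.283 μg/mL.
Peak 5.3 μg/mL vs MTC 10 μg/mL: below toxic threshold.

5.3 μg/mL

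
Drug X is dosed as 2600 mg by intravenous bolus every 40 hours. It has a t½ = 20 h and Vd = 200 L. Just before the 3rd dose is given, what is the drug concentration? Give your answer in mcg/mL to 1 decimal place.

f = (1/2)^(τ/t½) = (1/2)^(40/20) ≈ 0.2500.
C₀ = D/Vd = 2600/200 ≈ 13.000 mcg/mL.
Before the 3rd dose, 2 doses have been given. Superposition: Cmin = C₀·(f + f²).
≈ 13.000 × (0.2500 + 0.0625) ≈ 13.000 × 0.3125 ≈ 4.062 mcg/mL.

4.1 mcg/mL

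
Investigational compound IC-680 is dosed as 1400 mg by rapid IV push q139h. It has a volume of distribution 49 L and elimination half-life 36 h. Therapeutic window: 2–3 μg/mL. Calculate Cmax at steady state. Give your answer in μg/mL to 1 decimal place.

30.7 μg/mL

k = ln2/t½ = ln2/36 ≈ 0.019254 h⁻¹; fraction remaining f = e^(−kτ) = e^(−0.019254×139) ≈ 0.0688.
Accumulation ratio R = 1/(1 − f) ≈ 1/0.9312 ≈ 1.0739.
Single-dose peak C₀ = D/Vd = 1400/49 ≈ 28.571 μg/mL.
Cmax,ss = C₀/(1 − f) ≈ 28.571/0.9312 ≈ 30.682 μg/mL.
Peak 30.7 μg/mL vs MTC 3 μg/mL: exceeds toxic threshold.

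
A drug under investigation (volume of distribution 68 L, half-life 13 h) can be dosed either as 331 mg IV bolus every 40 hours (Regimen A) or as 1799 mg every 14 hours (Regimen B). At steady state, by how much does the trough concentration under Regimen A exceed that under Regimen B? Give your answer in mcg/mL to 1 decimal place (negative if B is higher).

-23.2 mcg/mL

Regimen A: f = (1/2)^(40/13) ≈ 0.1185; Cmin,ss = (331/68)·f/(1−f) ≈ 0.654 mcg/mL.
Regimen B: f = (1/2)^(14/13) ≈ 0.4740; Cmin,ss = (1799/68)·f/(1−f) ≈ 23.840 mcg/mL.
Difference ≈ 0.654 − 23.840 ≈ -23.186 mcg/mL.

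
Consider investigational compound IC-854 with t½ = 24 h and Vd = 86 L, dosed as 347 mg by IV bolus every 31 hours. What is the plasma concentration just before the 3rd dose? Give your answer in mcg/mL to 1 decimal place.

2.3 mcg/mL

f = (1/2)^(τ/t½) = (1/2)^(31/24) ≈ 0.4085.
C₀ = D/Vd = 347/86 ≈ 4.035 mcg/mL.
Before the 3rd dose, 2 doses have been given. Superposition: Cmin = C₀·(f + f²).
≈ 4.035 × (0.4085 + 0.1669) ≈ 4.035 × 0.5754 ≈ 2.322 mcg/mL.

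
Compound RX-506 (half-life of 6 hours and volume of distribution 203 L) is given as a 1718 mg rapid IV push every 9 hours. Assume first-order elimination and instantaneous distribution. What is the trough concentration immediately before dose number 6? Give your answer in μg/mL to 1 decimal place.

4.6 μg/mL

f = (1/2)^(τ/t½) = (1/2)^(9/6) ≈ 0.3536.
C₀ = D/Vd = 1718/203 ≈ 8.463 μg/mL.
Before the 6th dose, 5 doses have been given. Superposition: Cmin = C₀·(f + f² + … + f^5).
≈ 8.463 × (0.3536 + 0.1250 + 0.0442 + 0.0156 + 0.0055) ≈ 8.463 × 0.5439 ≈ 4.603 μg/mL.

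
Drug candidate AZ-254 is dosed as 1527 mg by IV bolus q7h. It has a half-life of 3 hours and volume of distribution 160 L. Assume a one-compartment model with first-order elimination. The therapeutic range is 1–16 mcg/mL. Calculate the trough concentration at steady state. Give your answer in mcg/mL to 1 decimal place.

τ/t½ = 7/3 ≈ 2.3333, so fraction remaining f = (1/2)^(7/3) ≈ 0.1984.
At steady state, accumulation factor R = 1/(1 − e^(−kτ)) ≈ 1.2475.
Each bolus raises the concentration by D/Vd = 1527/160 ≈ 9.544 mcg/mL.
Cmax,ss = C₀/(1 − f) ≈ 9.544/0.8016 ≈ 11.906 mcg/mL.
One interval later, Cmin,ss = Cmax,ss·e^(−kτ) ≈ 11.906 × 0.1984 ≈ 2.362 mcg/mL.
Trough 2.4 mcg/mL vs MEC 1 mcg/mL: adequate.

2.4 mcg/mL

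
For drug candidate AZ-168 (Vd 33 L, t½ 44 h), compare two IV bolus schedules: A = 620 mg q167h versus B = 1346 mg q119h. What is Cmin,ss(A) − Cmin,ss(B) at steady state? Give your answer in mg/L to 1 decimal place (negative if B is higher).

Regimen A: f = (1/2)^(167/44) ≈ 0.0720; Cmin,ss = (620/33)·f/(1−f) ≈ 1.458 mg/L.
Regimen B: f = (1/2)^(119/44) ≈ 0.1534; Cmin,ss = (1346/33)·f/(1−f) ≈ 7.391 mg/L.
Difference ≈ 1.458 − 7.391 ≈ -5.933 mg/L.

-5.9 mg/L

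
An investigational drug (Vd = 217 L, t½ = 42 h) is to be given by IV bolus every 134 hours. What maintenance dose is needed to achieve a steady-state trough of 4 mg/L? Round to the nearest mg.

τ/t½ = 134/42 ≈ 3.1905, so f = (1/2)^(134/42) ≈ 0.109540.
Cmin,ss = (D/Vd)·f/(1−f), so D = Cmin,ss·Vd·(1−f)/f.
D = 4 × 217 × (1−f)/f ≈ 4 × 217 × 8.12909 ≈ 7056.05 mg.

7056 mg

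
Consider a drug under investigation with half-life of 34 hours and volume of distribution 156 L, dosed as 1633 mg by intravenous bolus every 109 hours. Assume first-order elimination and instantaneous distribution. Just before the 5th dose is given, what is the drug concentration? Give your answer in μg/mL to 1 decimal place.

f = (1/2)^(τ/t½) = (1/2)^(109/34) ≈ 0.1084.
C₀ = D/Vd = 1633/156 ≈ 10.468 μg/mL.
Before the 5th dose, 4 doses have been given. Superposition: Cmin = C₀·(f + f² + … + f^4).
≈ 10.468 × (0.1084 + 0.0118 + 0.0013 + 0.0001) ≈ 10.468 × 0.1216 ≈ 1.273 μg/mL.

1.3 μg/mL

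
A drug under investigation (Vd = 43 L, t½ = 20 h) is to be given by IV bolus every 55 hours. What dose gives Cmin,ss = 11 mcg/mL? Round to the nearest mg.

2709 mg

τ/t½ = 55/20 ≈ 2.75, so f = (1/2)^(55/20) ≈ 0.148651.
Cmin,ss = (D/Vd)·f/(1−f), so D = Cmin,ss·Vd·(1−f)/f.
D = 11 × 43 × (1−f)/f ≈ 11 × 43 × 5.72717 ≈ 2708.95 mg.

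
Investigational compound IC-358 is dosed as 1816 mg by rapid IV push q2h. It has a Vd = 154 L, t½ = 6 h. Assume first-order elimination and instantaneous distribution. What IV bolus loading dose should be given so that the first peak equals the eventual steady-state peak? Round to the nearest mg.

f = (1/2)^(2/6) ≈ 0.793701; accumulation ratio R = 1/(1−f) ≈ 4.84733.
Loading dose to hit Cmax,ss on first dose: D_load = D_maint·R ≈ 1816 × 4.84733 ≈ 8802.75 mg.

8803 mg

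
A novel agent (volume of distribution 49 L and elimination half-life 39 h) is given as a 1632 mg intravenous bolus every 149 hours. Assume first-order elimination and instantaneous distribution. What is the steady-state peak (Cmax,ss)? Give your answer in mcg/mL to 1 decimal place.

35.8 mcg/mL

τ/t½ = 149/39 ≈ 3.8205, so fraction remaining f = (1/2)^(149/39) ≈ 0.0708.
At steady state, accumulation factor R = 1/(1 − e^(−kτ)) ≈ 1.0762.
Single-dose peak C₀ = D/Vd = 1632/49 ≈ 33.306 mcg/mL.
Cmax,ss = C₀/(1 − f) ≈ 33.306/0.9292 ≈ 35.844 mcg/mL.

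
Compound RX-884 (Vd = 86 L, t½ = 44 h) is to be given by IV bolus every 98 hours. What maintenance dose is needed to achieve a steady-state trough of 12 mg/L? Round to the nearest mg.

3800 mg

τ/t½ = 98/44 ≈ 2.2273, so f = (1/2)^(98/44) ≈ 0.213562.
Cmin,ss = (D/Vd)·f/(1−f), so D = Cmin,ss·Vd·(1−f)/f.
D = 12 × 86 × (1−f)/f ≈ 12 × 86 × 3.68248 ≈ 3800.32 mg.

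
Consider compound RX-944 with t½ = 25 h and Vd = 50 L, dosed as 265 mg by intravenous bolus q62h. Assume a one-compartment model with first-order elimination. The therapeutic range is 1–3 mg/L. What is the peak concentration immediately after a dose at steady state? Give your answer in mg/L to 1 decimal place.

k = ln2/t½ = ln2/25 ≈ 0.027726 h⁻¹; fraction remaining f = e^(−kτ) = e^(−0.027726×62) ≈ 0.1792.
Accumulation ratio R = 1/(1 − f) ≈ 1/0.8208 ≈ 1.2183.
Single-dose peak C₀ = D/Vd = 265/50 ≈ 5.300 mg/L.
Steady-state peak Cmax,ss = C₀·R ≈ 5.300 × 1.2183 ≈ 6.457 mg/L.
Peak 6.5 mg/L vs MTC 3 mg/L: exceeds toxic threshold.

6.5 mg/L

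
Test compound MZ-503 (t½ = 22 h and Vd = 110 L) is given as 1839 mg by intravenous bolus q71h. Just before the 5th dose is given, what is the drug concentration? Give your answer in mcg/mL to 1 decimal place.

f = (1/2)^(τ/t½) = (1/2)^(71/22) ≈ 0.1068.
C₀ = D/Vd = 1839/110 ≈ 16.718 mcg/mL.
Before the 5th dose, 4 doses have been given. Superposition: Cmin = C₀·(f + f² + … + f^4).
≈ 16.718 × (0.1068 + 0.0114 + 0.0012 + 0.0001) ≈ 16.718 × 0.1195 ≈ 1.998 mcg/mL.

2.0 mcg/mL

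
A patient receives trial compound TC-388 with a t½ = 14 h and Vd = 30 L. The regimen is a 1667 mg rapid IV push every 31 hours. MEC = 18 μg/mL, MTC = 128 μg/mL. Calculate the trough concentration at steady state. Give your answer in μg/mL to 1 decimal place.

τ/t½ = 31/14 ≈ 2.2143, so fraction remaining f = (1/2)^(31/14) ≈ 0.2155.
Each bolus raises the concentration by D/Vd = 1667/30 ≈ 55.567 μg/mL.
Steady-state trough Cmin,ss = C₀·f/(1−f) ≈ 55.567 × 0.2155/0.7845 ≈ 15.264 μg/mL.
Trough 15.3 μg/mL vs MEC 18 μg/mL: subtherapeutic.

15.3 μg/mL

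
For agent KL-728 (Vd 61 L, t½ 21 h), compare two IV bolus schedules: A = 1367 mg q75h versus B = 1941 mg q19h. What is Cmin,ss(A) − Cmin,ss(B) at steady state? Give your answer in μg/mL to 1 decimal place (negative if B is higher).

-34.4 μg/mL

Regimen A: f = (1/2)^(75/21) ≈ 0.0841; Cmin,ss = (1367/61)·f/(1−f) ≈ 2.058 μg/mL.
Regimen B: f = (1/2)^(19/21) ≈ 0.5341; Cmin,ss = (1941/61)·f/(1−f) ≈ 36.478 μg/mL.
Difference ≈ 2.058 − 36.478 ≈ -34.420 μg/mL.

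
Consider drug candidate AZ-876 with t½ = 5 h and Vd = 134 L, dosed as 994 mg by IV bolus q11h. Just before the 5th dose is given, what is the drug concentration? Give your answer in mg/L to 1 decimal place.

f = (1/2)^(τ/t½) = (1/2)^(11/5) ≈ 0.2176.
C₀ = D/Vd = 994/134 ≈ 7.418 mg/L.
Before the 5th dose, 4 doses have been given. Superposition: Cmin = C₀·(f + f² + … + f^4).
≈ 7.418 × (0.2176 + 0.0473 + 0.0103 + 0.0022) ≈ 7.418 × 0.2774 ≈ 2.058 mg/L.

2.1 mg/L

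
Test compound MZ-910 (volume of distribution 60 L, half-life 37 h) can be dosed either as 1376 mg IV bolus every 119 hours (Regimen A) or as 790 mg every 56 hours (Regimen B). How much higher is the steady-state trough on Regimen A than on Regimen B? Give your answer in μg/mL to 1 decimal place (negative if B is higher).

Regimen A: f = (1/2)^(119/37) ≈ 0.1076; Cmin,ss = (1376/60)·f/(1−f) ≈ 2.765 μg/mL.
Regimen B: f = (1/2)^(56/37) ≈ 0.3503; Cmin,ss = (790/60)·f/(1−f) ≈ 7.099 μg/mL.
Difference ≈ 2.765 − 7.099 ≈ -4.334 μg/mL.

-4.3 μg/mL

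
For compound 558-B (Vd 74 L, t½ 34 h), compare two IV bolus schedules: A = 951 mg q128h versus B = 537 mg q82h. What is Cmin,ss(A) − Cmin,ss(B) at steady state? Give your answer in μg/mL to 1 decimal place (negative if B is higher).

Regimen A: f = (1/2)^(128/34) ≈ 0.0736; Cmin,ss = (951/74)·f/(1−f) ≈ 1.021 μg/mL.
Regimen B: f = (1/2)^(82/34) ≈ 0.1879; Cmin,ss = (537/74)·f/(1−f) ≈ 1.679 μg/mL.
Difference ≈ 1.021 − 1.679 ≈ -0.658 μg/mL.

-0.7 μg/mL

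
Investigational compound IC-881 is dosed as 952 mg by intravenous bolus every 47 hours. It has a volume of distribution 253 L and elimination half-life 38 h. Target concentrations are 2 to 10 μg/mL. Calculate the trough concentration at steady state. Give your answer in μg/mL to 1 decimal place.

2.8 μg/mL

τ/t½ = 47/38 ≈ 1.2368, so fraction remaining f = (1/2)^(47/38) ≈ 0.4243.
Accumulation ratio R = 1/(1 − f) ≈ 1/0.5757 ≈ 1.7370.
Single-dose peak C₀ = D/Vd = 952/253 ≈ 3.763 μg/mL.
Steady-state peak Cmax,ss = C₀·R ≈ 3.763 × 1.7370 ≈ 6.536 μg/mL.
Steady-state trough Cmin,ss = Cmax,ss·f ≈ 6.536 × 0.4243 ≈ 2.773 μg/mL.
Trough 2.8 μg/mL vs MEC 2 μg/mL: adequate.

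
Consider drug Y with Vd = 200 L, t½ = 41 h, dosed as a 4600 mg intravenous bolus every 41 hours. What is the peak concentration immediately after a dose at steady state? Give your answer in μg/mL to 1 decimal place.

τ = 41 h = 1 half-life, so f = (1/2)^1 = 0.5.
Accumulation ratio R = 1/(1 − f) = 1/0.5 = 2/1.
Single-dose peak C₀ = D/Vd = 4600/200 = 23 μg/mL.
Steady-state peak Cmax,ss = C₀·R = 23 × 2/1 ≈ 46.000 μg/mL.

46.0 μg/mL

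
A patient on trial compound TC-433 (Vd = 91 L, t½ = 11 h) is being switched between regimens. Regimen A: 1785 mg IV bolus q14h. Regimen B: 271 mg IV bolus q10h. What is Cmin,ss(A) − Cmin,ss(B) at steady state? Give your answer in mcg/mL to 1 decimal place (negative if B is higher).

Regimen A: f = (1/2)^(14/11) ≈ 0.4139; Cmin,ss = (1785/91)·f/(1−f) ≈ 13.852 mcg/mL.
Regimen B: f = (1/2)^(10/11) ≈ 0.5325; Cmin,ss = (271/91)·f/(1−f) ≈ 3.392 mcg/mL.
Difference ≈ 13.852 − 3.392 ≈ 10.460 mcg/mL.

10.5 mcg/mL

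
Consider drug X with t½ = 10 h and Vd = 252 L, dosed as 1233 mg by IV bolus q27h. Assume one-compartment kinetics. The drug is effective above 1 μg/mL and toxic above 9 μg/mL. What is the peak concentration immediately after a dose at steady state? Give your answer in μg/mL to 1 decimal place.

5.8 μg/mL

k = ln2/t½ = ln2/10 ≈ 0.069315 h⁻¹; fraction remaining f = e^(−kτ) = e^(−0.069315×27) ≈ 0.1539.
Accumulation ratio R = 1/(1 − f) ≈ 1/0.8461 ≈ 1.1819.
Each bolus raises the concentration by D/Vd = 1233/252 ≈ 4.893 μg/mL.
Steady-state peak Cmax,ss = C₀·R ≈ 4.893 × 1.1819 ≈ 5.783 μg/mL.
Peak 5.8 μg/mL vs MTC 9 μg/mL: below toxic threshold.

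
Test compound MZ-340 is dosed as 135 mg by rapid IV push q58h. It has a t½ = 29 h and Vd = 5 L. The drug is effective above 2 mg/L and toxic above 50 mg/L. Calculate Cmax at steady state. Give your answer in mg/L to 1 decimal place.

36.0 mg/L

The dosing interval is 2 half-lives, so f = 2^(−2) = 0.25.
At steady state, R = 1/(1 − 0.25) = 4/3.
Single-dose peak C₀ = D/Vd = 135/5 = 27 mg/L.
Steady-state peak Cmax,ss = C₀·R = 27 × 4/3 ≈ 36.000 mg/L.
Peak 36.0 mg/L vs MTC 50 mg/L: below toxic threshold.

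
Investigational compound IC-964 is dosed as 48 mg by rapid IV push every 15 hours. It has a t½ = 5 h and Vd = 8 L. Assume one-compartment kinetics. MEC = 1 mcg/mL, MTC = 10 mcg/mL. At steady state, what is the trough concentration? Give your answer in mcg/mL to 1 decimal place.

0.9 mcg/mL

The dosing interval is 3 half-lives, so f = 2^(−3) = 0.125.
Accumulation ratio R = 1/(1 − f) = 1/0.875 = 8/7.
Single-dose peak C₀ = D/Vd = 48/8 = 6 mcg/mL.
Steady-state peak Cmax,ss = C₀·R = 6 × 8/7 ≈ 6.857 mcg/mL.
Steady-state trough Cmin,ss = Cmax,ss·f ≈ 6.857 × 0.125 ≈ 0.857 mcg/mL.
Trough 0.9 mcg/mL vs MEC 1 mcg/mL: subtherapeutic.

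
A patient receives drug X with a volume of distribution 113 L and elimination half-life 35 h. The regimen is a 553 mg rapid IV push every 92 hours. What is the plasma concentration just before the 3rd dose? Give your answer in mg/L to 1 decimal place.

0.9 mg/L

f = (1/2)^(τ/t½) = (1/2)^(92/35) ≈ 0.1617.
C₀ = D/Vd = 553/113 ≈ 4.894 mg/L.
Before the 3rd dose, 2 doses have been given. Superposition: Cmin = C₀·(f + f²).
≈ 4.894 × (0.1617 + 0.0261) ≈ 4.894 × 0.1878 ≈ 0.919 mg/L.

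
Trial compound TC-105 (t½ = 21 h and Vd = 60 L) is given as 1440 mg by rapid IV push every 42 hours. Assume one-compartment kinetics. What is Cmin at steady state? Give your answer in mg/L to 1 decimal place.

8.0 mg/L

τ = 42 h = 2 half-lives, so f = (1/2)^2 = 0.25.
At steady state, R = 1/(1 − 0.25) = 4/3.
Single-dose peak C₀ = D/Vd = 1440/60 = 24 mg/L.
Steady-state peak Cmax,ss = C₀·R = 24 × 4/3 ≈ 32.000 mg/L.
Steady-state trough Cmin,ss = Cmax,ss·f ≈ 32.000 × 0.25 ≈ 8.000 mg/L.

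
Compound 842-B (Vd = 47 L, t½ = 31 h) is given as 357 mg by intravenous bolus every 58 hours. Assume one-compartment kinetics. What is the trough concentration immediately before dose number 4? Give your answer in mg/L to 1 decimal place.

f = (1/2)^(τ/t½) = (1/2)^(58/31) ≈ 0.2734.
C₀ = D/Vd = 357/47 ≈ 7.596 mg/L.
Before the 4th dose, 3 doses have been given. Superposition: Cmin = C₀·(f + f² + … + f^3).
≈ 7.596 × (0.2734 + 0.0747 + 0.0204) ≈ 7.596 × 0.3685 ≈ 2.799 mg/L.

2.8 mg/L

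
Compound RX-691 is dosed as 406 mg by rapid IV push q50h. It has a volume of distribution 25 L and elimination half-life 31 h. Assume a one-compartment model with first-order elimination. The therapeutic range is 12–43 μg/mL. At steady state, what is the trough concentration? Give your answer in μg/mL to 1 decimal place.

k = ln2/t½ = ln2/31 ≈ 0.022360 h⁻¹; fraction remaining f = e^(−kτ) = e^(−0.022360×50) ≈ 0.3269.
Each bolus raises the concentration by D/Vd = 406/25 ≈ 16.240 μg/mL.
Steady-state trough Cmin,ss = C₀·f/(1−f) ≈ 16.240 × 0.3269/0.6731 ≈ 7.887 μg/mL.
Trough 7.9 μg/mL vs MEC 12 μg/mL: subtherapeutic.

7.9 μg/mL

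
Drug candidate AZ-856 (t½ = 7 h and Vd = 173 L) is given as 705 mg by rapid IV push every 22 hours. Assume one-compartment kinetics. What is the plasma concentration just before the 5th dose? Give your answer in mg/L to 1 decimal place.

f = (1/2)^(τ/t½) = (1/2)^(22/7) ≈ 0.1132.
C₀ = D/Vd = 705/173 ≈ 4.075 mg/L.
Before the 5th dose, 4 doses have been given. Superposition: Cmin = C₀·(f + f² + … + f^4).
≈ 4.075 × (0.1132 + 0.0128 + 0.0015 + 0.0002) ≈ 4.075 × 0.1277 ≈ 0.520 mg/L.

0.5 mg/L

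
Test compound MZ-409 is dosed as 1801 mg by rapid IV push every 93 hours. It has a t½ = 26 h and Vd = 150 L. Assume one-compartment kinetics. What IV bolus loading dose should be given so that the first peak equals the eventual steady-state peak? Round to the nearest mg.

1966 mg

f = (1/2)^(93/26) ≈ 0.083799; accumulation ratio R = 1/(1−f) ≈ 1.09146.
Loading dose to hit Cmax,ss on first dose: D_load = D_maint·R ≈ 1801 × 1.09146 ≈ 1965.72 mg.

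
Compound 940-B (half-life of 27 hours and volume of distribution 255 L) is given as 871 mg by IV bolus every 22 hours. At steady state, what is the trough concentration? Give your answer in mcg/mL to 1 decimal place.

4.5 mcg/mL

k = ln2/t½ = ln2/27 ≈ 0.025672 h⁻¹; fraction remaining f = e^(−kτ) = e^(−0.025672×22) ≈ 0.5685.
At steady state, accumulation factor R = 1/(1 − e^(−kτ)) ≈ 2.3175.
Single-dose peak C₀ = D/Vd = 871/255 ≈ 3.416 mcg/mL.
Cmax,ss = C₀/(1 − f) ≈ 3.416/0.4315 ≈ 7.917 mcg/mL.
Steady-state trough Cmin,ss = Cmax,ss·f ≈ 7.917 × 0.5685 ≈ 4.501 mcg/mL.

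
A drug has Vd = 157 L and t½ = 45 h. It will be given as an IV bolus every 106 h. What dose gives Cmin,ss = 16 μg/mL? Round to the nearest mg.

τ/t½ = 106/45 ≈ 2.3556, so f = (1/2)^(106/45) ≈ 0.195392.
Cmin,ss = (D/Vd)·f/(1−f), so D = Cmin,ss·Vd·(1−f)/f.
D = 16 × 157 × (1−f)/f ≈ 16 × 157 × 4.11792 ≈ 10344.22 mg.

10344 mg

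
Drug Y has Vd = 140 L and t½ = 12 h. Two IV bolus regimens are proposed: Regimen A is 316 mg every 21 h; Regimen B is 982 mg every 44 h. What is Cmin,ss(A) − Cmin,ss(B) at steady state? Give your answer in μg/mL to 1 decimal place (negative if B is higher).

Regimen A: f = (1/2)^(21/12) ≈ 0.2973; Cmin,ss = (316/140)·f/(1−f) ≈ 0.955 μg/mL.
Regimen B: f = (1/2)^(44/12) ≈ 0.0787; Cmin,ss = (982/140)·f/(1−f) ≈ 0.599 μg/mL.
Difference ≈ 0.955 − 0.599 ≈ 0.356 μg/mL.

0.4 μg/mL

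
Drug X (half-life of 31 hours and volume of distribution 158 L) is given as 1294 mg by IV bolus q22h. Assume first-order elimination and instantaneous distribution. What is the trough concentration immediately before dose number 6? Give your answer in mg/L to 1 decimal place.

11.8 mg/L

f = (1/2)^(τ/t½) = (1/2)^(22/31) ≈ 0.6115.
C₀ = D/Vd = 1294/158 ≈ 8.190 mg/L.
Before the 6th dose, 5 doses have been given. Superposition: Cmin = C₀·(f + f² + … + f^5).
≈ 8.190 × (0.6115 + 0.3739 + 0.2287 + 0.1398 + 0.0855) ≈ 8.190 × 1.4394 ≈ 11.789 mg/L.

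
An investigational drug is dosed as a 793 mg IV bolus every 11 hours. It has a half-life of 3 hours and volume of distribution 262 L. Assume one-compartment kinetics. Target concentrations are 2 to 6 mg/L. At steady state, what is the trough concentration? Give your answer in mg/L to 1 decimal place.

Over one 11-h interval, 11/3 ≈ 3.6667 half-lives elapse, leaving f ≈ 0.0787 of each dose.
Each bolus raises the concentration by D/Vd = 793/262 ≈ 3.027 mg/L.
Steady-state trough Cmin,ss = C₀·f/(1−f) ≈ 3.027 × 0.0787/0.9213 ≈ 0.259 mg/L.
Trough 0.3 mg/L vs MEC 2 mg/L: subtherapeutic.

0.3 mg/L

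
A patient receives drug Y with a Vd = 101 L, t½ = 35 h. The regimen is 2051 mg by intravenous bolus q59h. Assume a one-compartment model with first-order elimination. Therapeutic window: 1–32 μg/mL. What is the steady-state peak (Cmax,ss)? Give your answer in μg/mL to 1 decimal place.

Over one 59-h interval, 59/35 ≈ 1.6857 half-lives elapse, leaving f ≈ 0.3108 of each dose.
At steady state, accumulation factor R = 1/(1 − e^(−kτ)) ≈ 1.4510.
Single-dose peak C₀ = D/Vd = 2051/101 ≈ 20.307 μg/mL.
Steady-state peak Cmax,ss = C₀·R ≈ 20.307 × 1.4510 ≈ 29.465 μg/mL.
Peak 29.5 μg/mL vs MTC 32 μg/mL: below toxic threshold.

29.5 μg/mL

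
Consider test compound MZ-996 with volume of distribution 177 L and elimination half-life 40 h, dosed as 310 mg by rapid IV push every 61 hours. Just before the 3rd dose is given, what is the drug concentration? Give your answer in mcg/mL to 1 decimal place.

f = (1/2)^(τ/t½) = (1/2)^(61/40) ≈ 0.3475.
C₀ = D/Vd = 310/177 ≈ 1.751 mcg/mL.
Before the 3rd dose, 2 doses have been given. Superposition: Cmin = C₀·(f + f²).
≈ 1.751 × (0.3475 + 0.1208) ≈ 1.751 × 0.4683 ≈ 0.820 mcg/mL.

0.8 mcg/mL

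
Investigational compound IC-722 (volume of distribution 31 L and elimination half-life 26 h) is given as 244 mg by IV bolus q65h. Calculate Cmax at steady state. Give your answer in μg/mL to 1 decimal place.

9.6 μg/mL

τ/t½ = 65/26 ≈ 2.5, so fraction remaining f = (1/2)^(65/26) ≈ 0.1768.
Accumulation ratio R = 1/(1 − f) ≈ 1/0.8232 ≈ 1.2148.
Single-dose peak C₀ = D/Vd = 244/31 ≈ 7.871 μg/mL.
Cmax,ss = C₀/(1 − f) ≈ 7.871/0.8232 ≈ 9.561 μg/mL.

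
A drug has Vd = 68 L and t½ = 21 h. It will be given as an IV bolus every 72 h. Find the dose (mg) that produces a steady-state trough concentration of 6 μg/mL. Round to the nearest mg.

3985 mg

τ/t½ = 72/21 ≈ 3.4286, so f = (1/2)^(72/21) ≈ 0.092875.
Cmin,ss = (D/Vd)·f/(1−f), so D = Cmin,ss·Vd·(1−f)/f.
D = 6 × 68 × (1−f)/f ≈ 6 × 68 × 9.76716 ≈ 3985.00 mg.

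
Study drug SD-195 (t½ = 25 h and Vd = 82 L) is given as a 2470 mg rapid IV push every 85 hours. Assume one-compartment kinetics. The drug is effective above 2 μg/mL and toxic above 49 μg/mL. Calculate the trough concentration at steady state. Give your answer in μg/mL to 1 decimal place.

3.2 μg/mL

k = ln2/t½ = ln2/25 ≈ 0.027726 h⁻¹; fraction remaining f = e^(−kτ) = e^(−0.027726×85) ≈ 0.0947.
Accumulation ratio R = 1/(1 − f) ≈ 1/0.9053 ≈ 1.1046.
Each bolus raises the concentration by D/Vd = 2470/82 ≈ 30.122 μg/mL.
Cmax,ss = C₀/(1 − f) ≈ 30.122/0.9053 ≈ 33.273 μg/mL.
One interval later, Cmin,ss = Cmax,ss·e^(−kτ) ≈ 33.273 × 0.0947 ≈ 3.151 μg/mL.
Trough 3.2 μg/mL vs MEC 2 μg/mL: adequate.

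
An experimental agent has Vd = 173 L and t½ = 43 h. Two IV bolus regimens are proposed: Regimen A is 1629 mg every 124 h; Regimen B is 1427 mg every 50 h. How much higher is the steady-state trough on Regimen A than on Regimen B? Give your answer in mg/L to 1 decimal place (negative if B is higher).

Regimen A: f = (1/2)^(124/43) ≈ 0.1355; Cmin,ss = (1629/173)·f/(1−f) ≈ 1.476 mg/L.
Regimen B: f = (1/2)^(50/43) ≈ 0.4466; Cmin,ss = (1427/173)·f/(1−f) ≈ 6.657 mg/L.
Difference ≈ 1.476 − 6.657 ≈ -5.181 mg/L.

-5.2 mg/L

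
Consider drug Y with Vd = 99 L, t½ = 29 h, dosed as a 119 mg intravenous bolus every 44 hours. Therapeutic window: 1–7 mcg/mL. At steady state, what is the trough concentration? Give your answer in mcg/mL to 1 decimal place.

0.6 mcg/mL

τ/t½ = 44/29 ≈ 1.5172, so fraction remaining f = (1/2)^(44/29) ≈ 0.3494.
At steady state, accumulation factor R = 1/(1 − e^(−kτ)) ≈ 1.5370.
Single-dose peak C₀ = D/Vd = 119/99 ≈ 1.202 mcg/mL.
Steady-state peak Cmax,ss = C₀·R ≈ 1.202 × 1.5370 ≈ 1.847 mcg/mL.
One interval later, Cmin,ss = Cmax,ss·e^(−kτ) ≈ 1.847 × 0.3494 ≈ 0.645 mcg/mL.
Trough 0.6 mcg/mL vs MEC 1 mcg/mL: subtherapeutic.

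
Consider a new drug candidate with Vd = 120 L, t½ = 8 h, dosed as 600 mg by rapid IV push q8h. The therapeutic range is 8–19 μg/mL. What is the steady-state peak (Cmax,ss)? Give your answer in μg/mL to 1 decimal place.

τ = 8 h = 1 half-life, so f = (1/2)^1 = 0.5.
At steady state, R = 1/(1 − 0.5) = 2/1.
Single-dose peak C₀ = D/Vd = 600/120 = 5 μg/mL.
Steady-state peak Cmax,ss = C₀·R = 5 × 2/1 ≈ 10.000 μg/mL.
Peak 10.0 μg/mL vs MTC 19 μg/mL: below toxic threshold.

10.0 μg/mL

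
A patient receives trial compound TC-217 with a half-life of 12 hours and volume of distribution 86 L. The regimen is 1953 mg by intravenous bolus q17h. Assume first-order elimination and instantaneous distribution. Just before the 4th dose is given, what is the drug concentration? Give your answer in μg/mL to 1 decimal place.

f = (1/2)^(τ/t½) = (1/2)^(17/12) ≈ 0.3746.
C₀ = D/Vd = 1953/86 ≈ 22.709 μg/mL.
Before the 4th dose, 3 doses have been given. Superposition: Cmin = C₀·(f + f² + … + f^3).
≈ 22.709 × (0.3746 + 0.1403 + 0.0526) ≈ 22.709 × 0.5675 ≈ 12.887 μg/mL.

12.9 μg/mL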